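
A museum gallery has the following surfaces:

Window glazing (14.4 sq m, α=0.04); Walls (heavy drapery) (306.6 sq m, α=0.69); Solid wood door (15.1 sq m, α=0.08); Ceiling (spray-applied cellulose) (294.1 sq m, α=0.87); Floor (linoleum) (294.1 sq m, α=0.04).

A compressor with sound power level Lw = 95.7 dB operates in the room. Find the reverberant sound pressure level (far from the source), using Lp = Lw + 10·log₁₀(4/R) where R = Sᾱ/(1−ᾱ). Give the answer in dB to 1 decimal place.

Σ(Sᵢαᵢ) = 14.4×0.04 + 306.6×0.69 + 15.1×0.08 + 294.1×0.87 + 294.1×0.04 = 480.969; total area S = 924.3 sq m.
ᾱ = 0.5204, so room constant R = A/(1−ᾱ) = 1002.854 sq m.
Lp = Lw + 10 log₁₀(4/R) = 95.7 -23.99 = 71.7 dB.

71.7 dB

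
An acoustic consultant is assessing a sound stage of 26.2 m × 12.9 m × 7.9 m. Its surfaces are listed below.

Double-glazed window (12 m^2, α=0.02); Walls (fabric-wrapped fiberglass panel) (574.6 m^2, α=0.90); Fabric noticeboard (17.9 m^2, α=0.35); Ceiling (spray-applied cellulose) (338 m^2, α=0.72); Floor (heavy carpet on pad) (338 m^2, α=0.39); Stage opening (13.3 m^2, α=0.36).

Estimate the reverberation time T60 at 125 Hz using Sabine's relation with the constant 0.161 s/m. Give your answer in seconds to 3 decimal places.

A = Σ Sᵢαᵢ = 12*0.02 + 574.6*0.90 + 17.9*0.35 + 338*0.72 + 338*0.39 + 13.3*0.36 = 903.613 sabins.
Volume V = 26.2 × 12.9 × 7.9 = 2670.042 m³.
RT60 = 0.161 · V / A = 0.161 × 2670.042 / 903.613 = 0.476 s.

0.476 s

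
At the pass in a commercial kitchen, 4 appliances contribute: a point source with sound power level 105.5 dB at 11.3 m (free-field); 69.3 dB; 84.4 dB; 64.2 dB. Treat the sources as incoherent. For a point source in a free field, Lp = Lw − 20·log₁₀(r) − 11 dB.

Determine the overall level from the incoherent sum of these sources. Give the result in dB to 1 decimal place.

84.9 dB

Source at 11.3 m: Lp = 105.5 − 20·log₁₀(11.3) − 11 = 73.4 dB.
Σ 10^(Lᵢ/10) = 3.084e+08.
Back to dB: 10·log₁₀ Σ = 84.9 dB.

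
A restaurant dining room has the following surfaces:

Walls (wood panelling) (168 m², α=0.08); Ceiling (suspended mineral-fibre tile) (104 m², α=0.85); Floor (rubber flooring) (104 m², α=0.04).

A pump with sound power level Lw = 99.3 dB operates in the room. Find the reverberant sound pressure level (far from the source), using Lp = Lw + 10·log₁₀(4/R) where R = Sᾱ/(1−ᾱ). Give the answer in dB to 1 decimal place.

Σ(Sᵢαᵢ) = 168×0.08 + 104×0.85 + 104×0.04 = 106.000; total area S = 376.0 m².
ᾱ = 0.2819, so room constant R = A/(1−ᾱ) = 147.612 m².
Lp = 99.3 + 10·log₁₀(4/147.612) = 99.3 + (-15.67) = 83.6 dB.

83.6 dB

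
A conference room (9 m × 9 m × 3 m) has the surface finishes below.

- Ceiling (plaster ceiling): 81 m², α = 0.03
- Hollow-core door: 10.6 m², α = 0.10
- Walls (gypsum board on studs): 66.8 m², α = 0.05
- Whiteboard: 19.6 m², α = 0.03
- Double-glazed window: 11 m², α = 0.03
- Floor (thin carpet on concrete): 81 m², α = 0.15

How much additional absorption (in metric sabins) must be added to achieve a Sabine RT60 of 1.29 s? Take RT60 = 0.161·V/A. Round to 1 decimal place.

A₁ = Σ Sᵢαᵢ = 81×0.03 + 10.6×0.10 + 66.8×0.05 + 19.6×0.03 + 11×0.03 + 81×0.15 = 19.898 sabins.
For T = 1.29 s, need A₂ = 0.161·V/T = 0.161·243/1.29 = 30.328 sabins.
ΔA = A₂ − A₁ = 30.328 − 19.898 = 10.4 sabins.

10.4 sabins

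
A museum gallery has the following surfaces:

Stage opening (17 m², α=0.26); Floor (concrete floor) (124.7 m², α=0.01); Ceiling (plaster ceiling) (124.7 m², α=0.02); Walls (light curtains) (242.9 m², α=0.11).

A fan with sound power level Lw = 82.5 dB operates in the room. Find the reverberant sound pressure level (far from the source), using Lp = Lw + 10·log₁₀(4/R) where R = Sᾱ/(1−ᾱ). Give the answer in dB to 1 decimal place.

Σ(Sᵢαᵢ) = 17·0.26 + 124.7·0.01 + 124.7·0.02 + 242.9·0.11 = 34.880; total area S = 509.3 m².
ᾱ = 0.0685, so room constant R = A/(1−ᾱ) = 37.445 m².
Lp = Lw + 10 log₁₀(4/R) = 82.5 -9.71 = 72.8 dB.

72.8 dB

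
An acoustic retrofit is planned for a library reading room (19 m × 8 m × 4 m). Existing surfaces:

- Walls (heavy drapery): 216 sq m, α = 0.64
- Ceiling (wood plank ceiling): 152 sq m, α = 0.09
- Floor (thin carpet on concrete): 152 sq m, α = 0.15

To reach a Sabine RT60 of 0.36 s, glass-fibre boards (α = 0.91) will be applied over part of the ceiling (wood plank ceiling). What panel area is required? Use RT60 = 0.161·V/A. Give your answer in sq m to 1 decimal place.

118.5

A₁ = Σ Sᵢαᵢ = 216·0.64 + 152·0.09 + 152·0.15 = 174.720 sabins.
Required A₂ = 0.161·608/0.36 = 271.911 sabins.
ΔA needed = 271.911 − 174.720 = 97.191 sabins.
Each sq m of panel replacing the ceiling (wood plank ceiling) adds (0.91 − 0.09) = 0.82 sabins.
Area = ΔA/Δα = 97.191/0.82 = 118.5 sq m.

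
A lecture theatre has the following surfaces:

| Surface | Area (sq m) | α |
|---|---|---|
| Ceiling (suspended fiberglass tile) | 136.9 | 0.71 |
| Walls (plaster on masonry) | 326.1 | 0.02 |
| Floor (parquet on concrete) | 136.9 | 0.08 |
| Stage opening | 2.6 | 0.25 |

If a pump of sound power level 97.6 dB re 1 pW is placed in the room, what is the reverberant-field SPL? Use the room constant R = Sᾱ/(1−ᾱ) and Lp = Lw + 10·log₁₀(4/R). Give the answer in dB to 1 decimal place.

82.1 dB

Σ(Sᵢαᵢ) = 136.9×0.71 + 326.1×0.02 + 136.9×0.08 + 2.6×0.25 = 115.323; total area S = 602.5 sq m.
ᾱ = 0.1914, so room constant R = A/(1−ᾱ) = 142.621 sq m.
Lp = 97.6 + 10·log₁₀(4/142.621) = 97.6 + (-15.52) = 82.1 dB.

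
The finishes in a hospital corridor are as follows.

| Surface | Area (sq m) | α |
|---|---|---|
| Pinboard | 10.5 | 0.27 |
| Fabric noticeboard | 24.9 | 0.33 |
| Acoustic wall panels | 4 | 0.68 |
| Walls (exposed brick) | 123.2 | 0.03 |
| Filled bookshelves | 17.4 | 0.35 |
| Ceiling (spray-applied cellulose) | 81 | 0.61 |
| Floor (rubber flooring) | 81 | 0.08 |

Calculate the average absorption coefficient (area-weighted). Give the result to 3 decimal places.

0.232

S = Σ Sᵢ = 10.5 + 24.9 + 4 + 123.2 + 17.4 + 81 + 81 = 342.0 sq m.
Weighted sum Σ Sα = 79.448.
ᾱ = 79.448 / 342.0 = 0.232.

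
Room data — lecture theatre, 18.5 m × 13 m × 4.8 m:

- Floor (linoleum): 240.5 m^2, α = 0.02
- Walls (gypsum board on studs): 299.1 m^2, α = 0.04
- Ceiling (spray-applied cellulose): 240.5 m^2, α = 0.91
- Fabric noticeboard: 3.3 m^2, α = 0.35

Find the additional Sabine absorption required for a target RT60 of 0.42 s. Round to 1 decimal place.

A₁ = Σ Sᵢαᵢ = 240.5*0.02 + 299.1*0.04 + 240.5*0.91 + 3.3*0.35 = 236.784 sabins.
Target A₂ = 0.161·1154.4/0.42 = 442.520 sabins (V = 1154.4 m³).
ΔA = A₂ − A₁ = 442.520 − 236.784 = 205.7 sabins.

205.7 sabins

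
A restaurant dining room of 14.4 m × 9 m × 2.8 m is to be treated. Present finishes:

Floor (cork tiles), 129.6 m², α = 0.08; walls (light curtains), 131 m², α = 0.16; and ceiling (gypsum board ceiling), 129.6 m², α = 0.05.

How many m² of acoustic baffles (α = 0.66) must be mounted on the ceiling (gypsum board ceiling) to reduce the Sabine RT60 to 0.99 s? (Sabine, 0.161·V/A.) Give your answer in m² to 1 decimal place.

Total absorption A₁ = 129.6·0.08 + 131·0.16 + 129.6·0.05
  = 10.368 + 20.960 + 6.480 = 37.808 m² sabins.
Required A₂ = 0.161·362.88/0.99 = 59.014 sabins.
Absorption to add: 59.014 − 37.808 = 21.206 sabins.
Net gain per m²: Δα = 0.66 − 0.05 = 0.61.
Panel area = 21.206 / 0.61 = 34.8 m².

34.8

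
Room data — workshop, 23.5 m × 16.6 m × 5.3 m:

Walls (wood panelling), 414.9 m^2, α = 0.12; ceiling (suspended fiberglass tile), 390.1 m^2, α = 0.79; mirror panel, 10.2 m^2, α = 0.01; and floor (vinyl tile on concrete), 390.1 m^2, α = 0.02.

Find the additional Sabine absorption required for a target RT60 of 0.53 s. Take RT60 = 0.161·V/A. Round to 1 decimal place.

Total absorption A₁ = 414.9·0.12 + 390.1·0.79 + 10.2·0.01 + 390.1·0.02
  = 49.788 + 308.179 + 0.102 + 7.802 = 365.871 m^2 sabins.
V = 2067.53 m³. Required absorption A₂ = 0.161 × 2067.53 / 0.53 = 628.061 sabins.
Shortfall: 628.061 − 365.871 = 262.2 sabins.

262.2 sabins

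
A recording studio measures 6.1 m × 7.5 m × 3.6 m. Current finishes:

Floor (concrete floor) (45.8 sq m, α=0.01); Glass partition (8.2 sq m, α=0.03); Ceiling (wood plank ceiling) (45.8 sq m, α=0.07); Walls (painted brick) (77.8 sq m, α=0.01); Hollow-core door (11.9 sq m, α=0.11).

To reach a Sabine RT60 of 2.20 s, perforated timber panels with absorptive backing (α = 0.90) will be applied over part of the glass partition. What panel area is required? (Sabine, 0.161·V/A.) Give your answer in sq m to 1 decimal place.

7.0

Equivalent absorption area: A₁ = 45.8·0.01 + 8.2·0.03 + 45.8·0.07 + 77.8·0.01 + 11.9·0.11 = 5.997 sq m.
Required A₂ = 0.161·164.7/2.20 = 12.053 sabins.
ΔA needed = 12.053 − 5.997 = 6.056 sabins.
Each sq m of panel replacing the glass partition adds (0.90 − 0.03) = 0.87 sabins.
Area = ΔA/Δα = 6.056/0.87 = 7.0 sq m.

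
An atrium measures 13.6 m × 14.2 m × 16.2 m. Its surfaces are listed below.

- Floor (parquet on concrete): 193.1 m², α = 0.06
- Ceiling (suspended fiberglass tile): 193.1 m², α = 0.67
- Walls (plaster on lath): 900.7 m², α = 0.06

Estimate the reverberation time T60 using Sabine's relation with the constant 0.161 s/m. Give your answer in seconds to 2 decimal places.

A = Σ Sᵢαᵢ = 193.1·0.06 + 193.1·0.67 + 900.7·0.06 = 195.005 sabins.
Room volume: 3128.544 m³.
Sabine: RT60 = 0.161 × 3128.544 / 195.005 = 2.58 s.

2.58 seconds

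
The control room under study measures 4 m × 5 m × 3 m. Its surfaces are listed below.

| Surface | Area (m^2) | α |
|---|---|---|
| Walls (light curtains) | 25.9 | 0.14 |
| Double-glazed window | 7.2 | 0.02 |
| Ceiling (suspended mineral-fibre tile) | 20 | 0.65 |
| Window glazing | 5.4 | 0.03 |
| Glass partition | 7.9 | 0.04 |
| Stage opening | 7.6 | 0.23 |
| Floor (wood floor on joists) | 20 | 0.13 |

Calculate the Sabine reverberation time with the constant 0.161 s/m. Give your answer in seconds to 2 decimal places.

0.45 s

Total absorption A = 25.9·0.14 + 7.2·0.02 + 20·0.65 + 5.4·0.03 + 7.9·0.04 + 7.6·0.23 + 20·0.13
  = 3.626 + 0.144 + 13.000 + 0.162 + 0.316 + 1.748 + 2.600 = 21.596 m^2 sabins.
Volume V = 4 × 5 × 3 = 60 m³.
Sabine: RT60 = 0.161 × 60 / 21.596 = 0.45 s.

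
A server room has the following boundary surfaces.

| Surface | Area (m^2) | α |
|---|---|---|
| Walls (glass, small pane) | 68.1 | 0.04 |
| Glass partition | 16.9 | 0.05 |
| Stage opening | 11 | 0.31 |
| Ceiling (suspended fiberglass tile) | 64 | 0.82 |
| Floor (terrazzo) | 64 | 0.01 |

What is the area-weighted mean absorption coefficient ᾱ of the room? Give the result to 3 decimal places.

0.268

S = Σ Sᵢ = 68.1 + 16.9 + 11 + 64 + 64 = 224.0 m^2.
A = 68.1*0.04 + 16.9*0.05 + 11*0.31 + 64*0.82 + 64*0.01 = 60.099 sabins.
ᾱ = A/S = 0.268.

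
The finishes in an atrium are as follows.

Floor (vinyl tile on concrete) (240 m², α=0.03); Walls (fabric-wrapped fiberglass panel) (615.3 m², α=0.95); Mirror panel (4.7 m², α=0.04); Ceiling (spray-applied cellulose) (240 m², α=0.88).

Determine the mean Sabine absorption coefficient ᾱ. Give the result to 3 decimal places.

0.730

S = Σ Sᵢ = 240 + 615.3 + 4.7 + 240 = 1100.0 m².
A = 240×0.03 + 615.3×0.95 + 4.7×0.04 + 240×0.88 = 803.123 sabins.
ᾱ = 803.123 / 1100.0 = 0.730.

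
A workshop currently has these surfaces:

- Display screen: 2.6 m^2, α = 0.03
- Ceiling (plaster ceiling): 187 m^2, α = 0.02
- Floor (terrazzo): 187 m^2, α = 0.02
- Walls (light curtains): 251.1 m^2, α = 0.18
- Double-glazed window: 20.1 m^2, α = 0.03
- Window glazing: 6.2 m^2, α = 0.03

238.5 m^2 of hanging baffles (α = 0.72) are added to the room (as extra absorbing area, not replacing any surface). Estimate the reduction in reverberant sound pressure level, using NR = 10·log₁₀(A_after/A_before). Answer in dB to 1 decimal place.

6.2 dB

Equivalent absorption area: A_before = 2.6×0.03 + 187×0.02 + 187×0.02 + 251.1×0.18 + 20.1×0.03 + 6.2×0.03 = 53.545 m^2.
Added absorption = 238.5 × 0.72 = 171.720 sabins.
A_after = 53.545 + 171.720 = 225.265 sabins.
NR = 10·log₁₀(225.265/53.545) = 6.2 dB.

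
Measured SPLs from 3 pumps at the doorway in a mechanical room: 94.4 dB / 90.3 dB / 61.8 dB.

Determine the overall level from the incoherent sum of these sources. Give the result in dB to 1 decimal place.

95.8 dB

Sum in the linear (power) domain: Σ 10^(Lᵢ/10) = 10^(94.4/10) + 10^(90.3/10) + 10^(61.8/10) = 3.827e+09.
L_total = 10·log₁₀(3.827e+09) = 95.8 dB.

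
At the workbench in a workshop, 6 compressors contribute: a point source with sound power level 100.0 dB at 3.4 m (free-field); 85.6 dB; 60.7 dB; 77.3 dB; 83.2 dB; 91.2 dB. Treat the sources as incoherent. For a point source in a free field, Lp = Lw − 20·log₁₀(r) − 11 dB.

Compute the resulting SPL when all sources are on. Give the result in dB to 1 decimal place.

Source at 3.4 m: Lp = 100.0 − 20·log₁₀(3.4) − 11 = 78.4 dB.
Sum in the linear (power) domain: Σ 10^(Lᵢ/10) = 10^(78.4/10) + 10^(85.6/10) + 10^(60.7/10) + 10^(77.3/10) + 10^(83.2/10) + 10^(91.2/10) = 2.014e+09.
Back to dB: 10·log₁₀ Σ = 93.0 dB.

93.0 dB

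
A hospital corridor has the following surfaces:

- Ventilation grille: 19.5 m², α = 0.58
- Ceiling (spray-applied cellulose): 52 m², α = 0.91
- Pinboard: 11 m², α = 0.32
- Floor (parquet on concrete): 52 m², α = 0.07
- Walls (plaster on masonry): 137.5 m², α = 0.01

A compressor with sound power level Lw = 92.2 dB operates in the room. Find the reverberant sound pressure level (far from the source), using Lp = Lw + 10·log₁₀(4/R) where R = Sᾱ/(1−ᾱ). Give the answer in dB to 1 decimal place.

Σ(Sᵢαᵢ) = 19.5×0.58 + 52×0.91 + 11×0.32 + 52×0.07 + 137.5×0.01 = 67.165; total area S = 272.0 m².
ᾱ = 67.165/272.0 = 0.2469; R = Sᾱ/(1−ᾱ) = 67.165/(1−0.2469) = 89.185 m².
Lp = Lw + 10 log₁₀(4/R) = 92.2 -13.48 = 78.7 dB.

78.7 dB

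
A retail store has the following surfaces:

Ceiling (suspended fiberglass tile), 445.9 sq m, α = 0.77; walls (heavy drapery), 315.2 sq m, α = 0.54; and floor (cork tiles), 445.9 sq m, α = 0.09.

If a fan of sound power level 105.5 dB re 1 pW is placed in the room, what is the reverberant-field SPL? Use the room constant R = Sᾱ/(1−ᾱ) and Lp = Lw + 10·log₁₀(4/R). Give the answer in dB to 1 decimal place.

81.4 dB

Σ(Sᵢαᵢ) = 445.9×0.77 + 315.2×0.54 + 445.9×0.09 = 553.682; total area S = 1207.0 sq m.
ᾱ = 0.4587, so room constant R = A/(1−ᾱ) = 1022.875 sq m.
Lp = Lw + 10 log₁₀(4/R) = 105.5 -24.08 = 81.4 dB.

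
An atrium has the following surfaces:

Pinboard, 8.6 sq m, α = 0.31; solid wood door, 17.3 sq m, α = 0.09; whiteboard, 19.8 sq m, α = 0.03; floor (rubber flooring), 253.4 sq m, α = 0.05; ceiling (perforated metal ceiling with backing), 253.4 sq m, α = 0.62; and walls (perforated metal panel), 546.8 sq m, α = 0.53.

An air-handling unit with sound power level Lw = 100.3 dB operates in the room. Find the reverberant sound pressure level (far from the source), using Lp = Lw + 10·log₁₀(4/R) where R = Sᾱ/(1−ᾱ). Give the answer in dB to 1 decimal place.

Σ(Sᵢαᵢ) = 8.6·0.31 + 17.3·0.09 + 19.8·0.03 + 253.4·0.05 + 253.4·0.62 + 546.8·0.53 = 464.399; total area S = 1099.3 sq m.
ᾱ = 464.399/1099.3 = 0.4224; R = Sᾱ/(1−ᾱ) = 464.399/(1−0.4224) = 804.015 sq m.
Lp = Lw + 10 log₁₀(4/R) = 100.3 -23.03 = 77.3 dB.

77.3 dB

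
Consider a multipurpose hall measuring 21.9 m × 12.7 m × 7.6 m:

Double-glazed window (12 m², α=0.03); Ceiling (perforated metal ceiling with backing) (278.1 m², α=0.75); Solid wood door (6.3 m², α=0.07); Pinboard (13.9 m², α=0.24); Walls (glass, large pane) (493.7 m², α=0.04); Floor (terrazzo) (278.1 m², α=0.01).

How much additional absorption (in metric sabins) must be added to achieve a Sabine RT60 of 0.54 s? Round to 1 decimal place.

Equivalent absorption area: A₁ = 12×0.03 + 278.1×0.75 + 6.3×0.07 + 13.9×0.24 + 493.7×0.04 + 278.1×0.01 = 235.241 m².
V = 2113.788 m³. Required absorption A₂ = 0.161 × 2113.788 / 0.54 = 630.222 sabins.
Shortfall: 630.222 − 235.241 = 395.0 sabins.

395.0 sabins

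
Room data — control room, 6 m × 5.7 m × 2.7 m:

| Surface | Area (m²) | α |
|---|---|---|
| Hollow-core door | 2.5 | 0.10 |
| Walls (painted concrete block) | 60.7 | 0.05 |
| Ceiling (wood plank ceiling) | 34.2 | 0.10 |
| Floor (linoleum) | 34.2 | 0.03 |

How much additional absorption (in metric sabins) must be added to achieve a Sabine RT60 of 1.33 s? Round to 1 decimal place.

Summing Sᵢαᵢ: 0.250 + 3.035 + 3.420 + 1.026 → A₁ = 7.731 sabins.
Target A₂ = 0.161·92.34/1.33 = 11.178 sabins (V = 92.34 m³).
Additional absorption ΔA = 11.178 − 7.731 = 3.4 sabins.

3.4 sabins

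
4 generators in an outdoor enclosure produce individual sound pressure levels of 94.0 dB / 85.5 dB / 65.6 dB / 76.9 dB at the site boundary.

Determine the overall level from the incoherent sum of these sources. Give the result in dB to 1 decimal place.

Sum in the linear (power) domain: Σ 10^(Lᵢ/10) = 10^(94.0/10) + 10^(85.5/10) + 10^(65.6/10) + 10^(76.9/10) = 2.919e+09.
Back to dB: 10·log₁₀ Σ = 94.7 dB.

94.7 dB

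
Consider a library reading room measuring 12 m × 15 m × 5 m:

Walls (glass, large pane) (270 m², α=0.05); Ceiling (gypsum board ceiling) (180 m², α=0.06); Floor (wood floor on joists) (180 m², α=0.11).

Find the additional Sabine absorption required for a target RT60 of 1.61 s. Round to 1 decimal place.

45.9 sabins

Equivalent absorption area: A₁ = 270*0.05 + 180*0.06 + 180*0.11 = 44.100 m².
Target A₂ = 0.161·900/1.61 = 90.000 sabins (V = 900 m³).
Additional absorption ΔA = 90.000 − 44.100 = 45.9 sabins.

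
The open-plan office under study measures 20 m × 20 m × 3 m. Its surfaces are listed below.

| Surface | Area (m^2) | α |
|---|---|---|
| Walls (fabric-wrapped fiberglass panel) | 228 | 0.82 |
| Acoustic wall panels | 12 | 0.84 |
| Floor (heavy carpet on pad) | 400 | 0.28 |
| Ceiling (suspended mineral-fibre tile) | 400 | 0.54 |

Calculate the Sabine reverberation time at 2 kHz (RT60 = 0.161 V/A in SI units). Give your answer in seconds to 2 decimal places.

0.37 sec

Total absorption A = 228·0.82 + 12·0.84 + 400·0.28 + 400·0.54
  = 186.960 + 10.080 + 112.000 + 216.000 = 525.040 m^2 sabins.
Volume V = 20 × 20 × 3 = 1200 m³.
Sabine: RT60 = 0.161 × 1200 / 525.040 = 0.37 s.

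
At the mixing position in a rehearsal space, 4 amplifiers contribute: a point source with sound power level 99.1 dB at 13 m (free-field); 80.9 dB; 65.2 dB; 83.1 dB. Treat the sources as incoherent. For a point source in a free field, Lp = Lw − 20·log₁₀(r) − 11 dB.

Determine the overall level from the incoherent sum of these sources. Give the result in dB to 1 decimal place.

85.2 dB

Source at 13 m: Lp = 99.1 − 20·log₁₀(13) − 11 = 65.8 dB.
Sum in the linear (power) domain: Σ 10^(Lᵢ/10) = 10^(65.8/10) + 10^(80.9/10) + 10^(65.2/10) + 10^(83.1/10) = 3.343e+08.
L_total = 10·log₁₀(3.343e+08) = 85.2 dB.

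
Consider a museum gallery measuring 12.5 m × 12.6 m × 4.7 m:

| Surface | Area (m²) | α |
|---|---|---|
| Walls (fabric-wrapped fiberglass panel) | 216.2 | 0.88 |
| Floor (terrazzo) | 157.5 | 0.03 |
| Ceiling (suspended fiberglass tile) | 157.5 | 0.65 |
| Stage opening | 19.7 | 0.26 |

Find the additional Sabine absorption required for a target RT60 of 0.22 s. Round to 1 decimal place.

Summing Sᵢαᵢ: 190.256 + 4.725 + 102.375 + 5.122 → A₁ = 302.478 sabins.
For T = 0.22 s, need A₂ = 0.161·V/T = 0.161·740.25/0.22 = 541.728 sabins.
ΔA = A₂ − A₁ = 541.728 − 302.478 = 239.3 sabins.

239.3 sabins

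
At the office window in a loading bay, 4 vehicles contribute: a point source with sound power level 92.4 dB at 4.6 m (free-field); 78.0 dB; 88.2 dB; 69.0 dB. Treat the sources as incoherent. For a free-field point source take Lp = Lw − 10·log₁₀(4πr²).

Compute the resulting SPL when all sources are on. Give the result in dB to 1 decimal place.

Source at 4.6 m: Lp = 92.4 − 10·log₁₀(4π·4.6²) = 92.4 − 10·log₁₀(265.904) = 68.2 dB.
Sum in the linear (power) domain: Σ 10^(Lᵢ/10) = 10^(68.2/10) + 10^(78.0/10) + 10^(88.2/10) + 10^(69.0/10) = 7.383e+08.
Back to dB: 10·log₁₀ Σ = 88.7 dB.

88.7 dB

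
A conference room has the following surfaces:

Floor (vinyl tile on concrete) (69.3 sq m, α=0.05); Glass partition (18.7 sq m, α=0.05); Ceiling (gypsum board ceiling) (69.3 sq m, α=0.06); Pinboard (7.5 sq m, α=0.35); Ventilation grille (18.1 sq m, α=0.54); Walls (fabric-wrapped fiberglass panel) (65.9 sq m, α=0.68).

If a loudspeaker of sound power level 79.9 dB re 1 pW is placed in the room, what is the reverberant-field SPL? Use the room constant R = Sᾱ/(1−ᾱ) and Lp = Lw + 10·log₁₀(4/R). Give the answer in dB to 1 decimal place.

66.4 dB

A = 65.769 sabins; S = 248.8 sq m.
ᾱ = 65.769/248.8 = 0.2643; R = Sᾱ/(1−ᾱ) = 65.769/(1−0.2643) = 89.396 sq m.
Lp = 79.9 + 10·log₁₀(4/89.396) = 79.9 + (-13.49) = 66.4 dB.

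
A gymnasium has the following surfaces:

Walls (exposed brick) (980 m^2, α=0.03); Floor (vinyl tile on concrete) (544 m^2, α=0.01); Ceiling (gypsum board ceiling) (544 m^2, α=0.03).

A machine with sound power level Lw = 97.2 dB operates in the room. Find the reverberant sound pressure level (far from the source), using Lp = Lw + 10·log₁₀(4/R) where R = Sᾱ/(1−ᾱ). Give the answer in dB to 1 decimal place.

86.0 dB

Σ(Sᵢαᵢ) = 980×0.03 + 544×0.01 + 544×0.03 = 51.160; total area S = 2068.0 m^2.
ᾱ = 0.0247, so room constant R = A/(1−ᾱ) = 52.456 m^2.
Lp = Lw + 10 log₁₀(4/R) = 97.2 -11.18 = 86.0 dB.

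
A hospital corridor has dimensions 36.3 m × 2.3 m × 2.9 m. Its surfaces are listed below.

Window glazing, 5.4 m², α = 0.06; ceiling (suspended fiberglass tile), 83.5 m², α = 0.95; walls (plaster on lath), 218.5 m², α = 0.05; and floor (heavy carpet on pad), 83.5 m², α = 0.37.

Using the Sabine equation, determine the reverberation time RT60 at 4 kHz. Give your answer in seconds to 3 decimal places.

Equivalent absorption area: A = 5.4×0.06 + 83.5×0.95 + 218.5×0.05 + 83.5×0.37 = 121.469 m².
Room volume: 242.121 m³.
T = 0.161 V/A = 0.161·242.121/121.469 = 0.321 s.

0.321 s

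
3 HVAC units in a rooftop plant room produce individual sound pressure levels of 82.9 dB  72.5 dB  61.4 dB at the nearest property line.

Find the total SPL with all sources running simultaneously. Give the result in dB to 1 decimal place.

Sum in the linear (power) domain: Σ 10^(Lᵢ/10) = 10^(82.9/10) + 10^(72.5/10) + 10^(61.4/10) = 2.141e+08.
Combined level = 10 log₁₀(2.141e+08) = 83.3 dB.

83.3 dB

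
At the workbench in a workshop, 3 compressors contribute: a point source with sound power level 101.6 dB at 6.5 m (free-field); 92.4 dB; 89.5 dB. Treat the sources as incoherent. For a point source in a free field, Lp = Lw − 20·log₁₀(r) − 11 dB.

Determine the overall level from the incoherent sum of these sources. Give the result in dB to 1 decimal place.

94.2 dB

Source at 6.5 m: Lp = 101.6 − 20·log₁₀(6.5) − 11 = 74.3 dB.
Σ 10^(Lᵢ/10) = 2.656e+09.
L_total = 10·log₁₀(2.656e+09) = 94.2 dB.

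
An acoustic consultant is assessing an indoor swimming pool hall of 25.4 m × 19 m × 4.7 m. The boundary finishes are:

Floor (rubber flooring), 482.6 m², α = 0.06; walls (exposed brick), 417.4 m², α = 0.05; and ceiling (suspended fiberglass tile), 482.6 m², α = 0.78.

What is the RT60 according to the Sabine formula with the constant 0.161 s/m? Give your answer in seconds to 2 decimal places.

0.86 s

Total absorption A = 482.6*0.06 + 417.4*0.05 + 482.6*0.78
  = 28.956 + 20.870 + 376.428 = 426.254 m² sabins.
Volume V = 25.4 × 19 × 4.7 = 2268.22 m³.
Sabine: RT60 = 0.161 × 2268.22 / 426.254 = 0.86 s.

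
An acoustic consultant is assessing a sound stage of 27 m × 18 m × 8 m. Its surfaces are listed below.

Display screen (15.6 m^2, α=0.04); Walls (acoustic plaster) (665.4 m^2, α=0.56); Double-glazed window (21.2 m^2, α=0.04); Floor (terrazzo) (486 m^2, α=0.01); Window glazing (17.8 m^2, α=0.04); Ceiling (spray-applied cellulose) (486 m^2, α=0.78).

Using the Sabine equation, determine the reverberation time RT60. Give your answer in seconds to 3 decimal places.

Equivalent absorption area: A = 15.6*0.04 + 665.4*0.56 + 21.2*0.04 + 486*0.01 + 17.8*0.04 + 486*0.78 = 758.748 m^2.
V = 27·18·8 = 3888 m³.
Sabine: RT60 = 0.161 × 3888 / 758.748 = 0.825 s.

0.825 s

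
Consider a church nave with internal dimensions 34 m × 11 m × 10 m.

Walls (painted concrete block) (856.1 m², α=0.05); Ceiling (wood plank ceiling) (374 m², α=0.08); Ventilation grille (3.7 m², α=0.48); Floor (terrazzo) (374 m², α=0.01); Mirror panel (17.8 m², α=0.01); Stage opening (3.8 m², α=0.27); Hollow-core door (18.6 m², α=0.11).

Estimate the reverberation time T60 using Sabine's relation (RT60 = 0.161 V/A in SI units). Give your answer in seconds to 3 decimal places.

7.389 seconds

Summing Sᵢαᵢ: 42.805 + 29.920 + 1.776 + 3.740 + 0.178 + 1.026 + 2.046 → A = 81.491 sabins.
V = 34·11·10 = 3740 m³.
RT60 = 0.161 · V / A = 0.161 × 3740 / 81.491 = 7.389 s.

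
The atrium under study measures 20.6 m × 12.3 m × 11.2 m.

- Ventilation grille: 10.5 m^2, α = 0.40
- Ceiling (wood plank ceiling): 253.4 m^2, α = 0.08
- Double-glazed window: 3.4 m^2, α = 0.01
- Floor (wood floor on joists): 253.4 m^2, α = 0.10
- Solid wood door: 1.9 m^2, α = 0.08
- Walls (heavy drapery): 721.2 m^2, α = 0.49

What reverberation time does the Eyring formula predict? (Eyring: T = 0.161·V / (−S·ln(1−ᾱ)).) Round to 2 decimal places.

0.94 s

Total surface area S = 10.5 + 253.4 + 3.4 + 253.4 + 1.9 + 721.2 = 1243.8 m^2.
Absorption A = 10.5·0.40 + 253.4·0.08 + 3.4·0.01 + 253.4·0.10 + 1.9·0.08 + 721.2·0.49 = 403.386 sabins.
Mean coefficient ᾱ = A/S = 0.3243.
Eyring denominator: −S ln(1−ᾱ) = 487.577.
V = 20.6 × 12.3 × 11.2 = 2837.856 m³.
T = 0.161·V/[−S·ln(1−ᾱ)] = 0.161·2837.856/487.577 = 0.94 s.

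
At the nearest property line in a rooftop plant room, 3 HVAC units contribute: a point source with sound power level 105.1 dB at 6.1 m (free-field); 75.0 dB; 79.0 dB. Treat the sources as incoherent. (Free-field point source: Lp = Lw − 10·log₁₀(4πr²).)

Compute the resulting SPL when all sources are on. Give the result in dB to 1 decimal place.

Source at 6.1 m: Lp = 105.1 − 10·log₁₀(4π·6.1²) = 105.1 − 10·log₁₀(467.595) = 78.4 dB.
Converting to relative power and adding: 10^(78.4/10) + 10^(75.0/10) + 10^(79.0/10) = 1.802e+08.
L_total = 10·log₁₀(1.802e+08) = 82.6 dB.

82.6 dB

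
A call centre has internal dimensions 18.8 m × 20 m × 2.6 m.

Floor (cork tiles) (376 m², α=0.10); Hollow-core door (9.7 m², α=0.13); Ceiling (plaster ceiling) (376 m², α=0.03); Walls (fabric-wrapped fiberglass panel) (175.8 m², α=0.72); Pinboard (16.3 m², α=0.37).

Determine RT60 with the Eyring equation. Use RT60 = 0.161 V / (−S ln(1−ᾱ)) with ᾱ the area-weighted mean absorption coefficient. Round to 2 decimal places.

0.78 s

Total surface area S = 376 + 9.7 + 376 + 175.8 + 16.3 = 953.8 m².
Σ(Sᵢαᵢ) = 376×0.10 + 9.7×0.13 + 376×0.03 + 175.8×0.72 + 16.3×0.37 = 182.748.
ᾱ = 182.748 / 953.8 = 0.1916.
Eyring denominator: −S ln(1−ᾱ) = 202.872.
V = 18.8 × 20 × 2.6 = 977.6 m³.
RT60 = 0.161 × 977.6 / 202.872 = 0.78 s.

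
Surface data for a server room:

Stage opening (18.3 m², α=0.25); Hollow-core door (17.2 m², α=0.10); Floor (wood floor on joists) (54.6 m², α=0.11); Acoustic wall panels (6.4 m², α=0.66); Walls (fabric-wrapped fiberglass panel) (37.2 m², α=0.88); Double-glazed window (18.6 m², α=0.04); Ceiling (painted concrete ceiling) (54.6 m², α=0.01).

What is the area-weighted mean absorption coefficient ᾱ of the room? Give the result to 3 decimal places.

0.244

S = Σ Sᵢ = 18.3 + 17.2 + 54.6 + 6.4 + 37.2 + 18.6 + 54.6 = 206.9 m².
Σ(Sᵢαᵢ) = 18.3×0.25 + 17.2×0.10 + 54.6×0.11 + 6.4×0.66 + 37.2×0.88 + 18.6×0.04 + 54.6×0.01 = 50.551.
ᾱ = A/S = 0.244.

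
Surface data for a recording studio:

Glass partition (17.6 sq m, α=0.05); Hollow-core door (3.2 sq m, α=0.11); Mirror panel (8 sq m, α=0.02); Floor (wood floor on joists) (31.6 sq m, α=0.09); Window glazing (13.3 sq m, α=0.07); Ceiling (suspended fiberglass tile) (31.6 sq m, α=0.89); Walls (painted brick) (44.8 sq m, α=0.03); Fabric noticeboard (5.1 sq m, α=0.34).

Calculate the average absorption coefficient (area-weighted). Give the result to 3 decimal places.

S = Σ Sᵢ = 17.6 + 3.2 + 8 + 31.6 + 13.3 + 31.6 + 44.8 + 5.1 = 155.2 sq m.
Weighted sum Σ Sα = 36.369.
ᾱ = 36.369 / 155.2 = 0.234.

0.234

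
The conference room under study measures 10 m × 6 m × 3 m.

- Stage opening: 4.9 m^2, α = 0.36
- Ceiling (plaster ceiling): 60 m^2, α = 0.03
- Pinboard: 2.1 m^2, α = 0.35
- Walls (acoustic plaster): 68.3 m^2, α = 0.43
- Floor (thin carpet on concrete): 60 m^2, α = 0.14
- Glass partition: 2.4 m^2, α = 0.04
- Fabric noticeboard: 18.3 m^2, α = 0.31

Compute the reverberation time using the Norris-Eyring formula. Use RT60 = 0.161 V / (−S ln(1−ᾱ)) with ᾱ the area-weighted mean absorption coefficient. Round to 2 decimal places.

0.54 sec

Total surface area S = 4.9 + 60 + 2.1 + 68.3 + 60 + 2.4 + 18.3 = 216.0 m^2.
Absorption A = 4.9×0.36 + 60×0.03 + 2.1×0.35 + 68.3×0.43 + 60×0.14 + 2.4×0.04 + 18.3×0.31 = 47.837 sabins.
ᾱ = 47.837 / 216.0 = 0.2215.
−S·ln(1−ᾱ) = −216.0 × ln(1 − 0.2215) = 54.083.
V = 10 × 6 × 3 = 180 m³.
T = 0.161·V/[−S·ln(1−ᾱ)] = 0.161·180/54.083 = 0.54 s.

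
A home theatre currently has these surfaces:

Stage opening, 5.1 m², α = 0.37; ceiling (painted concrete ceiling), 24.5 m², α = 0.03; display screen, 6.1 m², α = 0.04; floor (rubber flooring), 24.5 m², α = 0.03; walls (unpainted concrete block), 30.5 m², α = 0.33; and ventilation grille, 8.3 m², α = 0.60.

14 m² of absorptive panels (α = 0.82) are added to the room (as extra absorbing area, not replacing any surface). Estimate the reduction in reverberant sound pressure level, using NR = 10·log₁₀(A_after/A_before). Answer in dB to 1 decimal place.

A_before = Σ Sᵢαᵢ = 5.1×0.37 + 24.5×0.03 + 6.1×0.04 + 24.5×0.03 + 30.5×0.33 + 8.3×0.60 = 18.646 sabins.
Added absorption = 14 × 0.82 = 11.480 sabins.
New total A_after = 30.126 sabins.
NR = 10·log₁₀(30.126/18.646) = 2.1 dB.

2.1 dB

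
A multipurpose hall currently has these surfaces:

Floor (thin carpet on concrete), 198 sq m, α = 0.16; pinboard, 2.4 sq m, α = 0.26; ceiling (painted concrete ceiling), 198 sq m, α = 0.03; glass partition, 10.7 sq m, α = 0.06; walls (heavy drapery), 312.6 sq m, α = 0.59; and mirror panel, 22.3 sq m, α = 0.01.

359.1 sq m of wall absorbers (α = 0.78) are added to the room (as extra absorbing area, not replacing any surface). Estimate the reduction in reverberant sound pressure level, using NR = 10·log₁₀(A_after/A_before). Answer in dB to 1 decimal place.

Summing Sᵢαᵢ: 31.680 + 0.624 + 5.940 + 0.642 + 184.434 + 0.223 → A_before = 223.543 sabins.
Treatment contributes 359.1·0.78 = 280.098 sabins.
New total A_after = 503.641 sabins.
NR = 10·log₁₀(503.641/223.543) = 3.5 dB.

3.5 dB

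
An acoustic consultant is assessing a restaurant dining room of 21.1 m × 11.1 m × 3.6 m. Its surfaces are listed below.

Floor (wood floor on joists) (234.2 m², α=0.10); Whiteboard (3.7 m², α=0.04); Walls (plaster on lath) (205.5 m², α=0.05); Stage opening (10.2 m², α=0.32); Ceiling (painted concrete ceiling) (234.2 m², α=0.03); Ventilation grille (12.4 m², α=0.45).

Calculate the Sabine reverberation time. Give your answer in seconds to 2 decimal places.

2.73 s

Total absorption A = 234.2*0.10 + 3.7*0.04 + 205.5*0.05 + 10.2*0.32 + 234.2*0.03 + 12.4*0.45
  = 23.420 + 0.148 + 10.275 + 3.264 + 7.026 + 5.580 = 49.713 m² sabins.
V = 21.1·11.1·3.6 = 843.156 m³.
Sabine: RT60 = 0.161 × 843.156 / 49.713 = 2.73 s.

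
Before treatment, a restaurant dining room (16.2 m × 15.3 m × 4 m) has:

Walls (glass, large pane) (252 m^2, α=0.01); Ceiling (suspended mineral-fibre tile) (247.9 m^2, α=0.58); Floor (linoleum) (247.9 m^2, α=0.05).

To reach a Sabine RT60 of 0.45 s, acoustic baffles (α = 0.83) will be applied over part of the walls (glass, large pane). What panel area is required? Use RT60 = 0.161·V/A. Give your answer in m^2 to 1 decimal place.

239.0

A₁ = Σ Sᵢαᵢ = 252×0.01 + 247.9×0.58 + 247.9×0.05 = 158.697 sabins.
V = 991.44 m³. Target absorption A₂ = 0.161 × 991.44 / 0.45 = 354.715 sabins.
Absorption to add: 354.715 − 158.697 = 196.018 sabins.
Each m^2 of panel replacing the walls (glass, large pane) adds (0.83 − 0.01) = 0.82 sabins.
Area = ΔA/Δα = 196.018/0.82 = 239.0 m^2.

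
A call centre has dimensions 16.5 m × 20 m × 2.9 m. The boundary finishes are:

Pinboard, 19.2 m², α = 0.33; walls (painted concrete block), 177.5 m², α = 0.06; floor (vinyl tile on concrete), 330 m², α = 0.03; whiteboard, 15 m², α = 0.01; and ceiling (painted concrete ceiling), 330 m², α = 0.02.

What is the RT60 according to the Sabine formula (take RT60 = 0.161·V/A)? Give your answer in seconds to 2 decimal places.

Total absorption A = 19.2·0.33 + 177.5·0.06 + 330·0.03 + 15·0.01 + 330·0.02
  = 6.336 + 10.650 + 9.900 + 0.150 + 6.600 = 33.636 m² sabins.
V = 16.5·20·2.9 = 957 m³.
T = 0.161 V/A = 0.161·957/33.636 = 4.58 s.

4.58 sec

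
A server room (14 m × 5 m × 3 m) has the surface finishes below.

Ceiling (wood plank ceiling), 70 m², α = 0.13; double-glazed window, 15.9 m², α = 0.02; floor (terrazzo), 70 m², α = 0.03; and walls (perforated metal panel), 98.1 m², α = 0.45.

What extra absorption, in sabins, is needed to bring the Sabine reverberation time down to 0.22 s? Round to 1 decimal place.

98.0 sabins

Total absorption A₁ = 70·0.13 + 15.9·0.02 + 70·0.03 + 98.1·0.45
  = 9.100 + 0.318 + 2.100 + 44.145 = 55.663 m² sabins.
For T = 0.22 s, need A₂ = 0.161·V/T = 0.161·210/0.22 = 153.682 sabins.
Additional absorption ΔA = 153.682 − 55.663 = 98.0 sabins.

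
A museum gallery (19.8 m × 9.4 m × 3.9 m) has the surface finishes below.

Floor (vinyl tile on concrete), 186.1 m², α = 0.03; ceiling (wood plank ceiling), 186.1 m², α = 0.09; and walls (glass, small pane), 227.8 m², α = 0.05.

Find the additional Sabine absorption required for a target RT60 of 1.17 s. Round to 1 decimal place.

66.2 sabins

Total absorption A₁ = 186.1*0.03 + 186.1*0.09 + 227.8*0.05
  = 5.583 + 16.749 + 11.390 = 33.722 m² sabins.
V = 725.868 m³. Required absorption A₂ = 0.161 × 725.868 / 1.17 = 99.884 sabins.
Additional absorption ΔA = 99.884 − 33.722 = 66.2 sabins.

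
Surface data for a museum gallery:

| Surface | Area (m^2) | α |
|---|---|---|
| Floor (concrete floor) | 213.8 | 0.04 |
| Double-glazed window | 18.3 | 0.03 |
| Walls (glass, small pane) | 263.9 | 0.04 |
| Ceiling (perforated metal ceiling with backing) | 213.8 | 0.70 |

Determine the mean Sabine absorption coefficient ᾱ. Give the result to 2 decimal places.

0.24

S = Σ Sᵢ = 213.8 + 18.3 + 263.9 + 213.8 = 709.8 m^2.
Σ(Sᵢαᵢ) = 213.8·0.04 + 18.3·0.03 + 263.9·0.04 + 213.8·0.70 = 169.317.
ᾱ = A/S = 0.24.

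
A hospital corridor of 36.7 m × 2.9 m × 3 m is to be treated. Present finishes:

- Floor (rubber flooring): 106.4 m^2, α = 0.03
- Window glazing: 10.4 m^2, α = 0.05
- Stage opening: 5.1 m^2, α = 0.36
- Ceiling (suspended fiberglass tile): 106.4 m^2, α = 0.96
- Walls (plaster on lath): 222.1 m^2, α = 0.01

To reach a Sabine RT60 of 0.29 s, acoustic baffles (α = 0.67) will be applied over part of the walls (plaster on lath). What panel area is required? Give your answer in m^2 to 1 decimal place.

102.0

Equivalent absorption area: A₁ = 106.4×0.03 + 10.4×0.05 + 5.1×0.36 + 106.4×0.96 + 222.1×0.01 = 109.913 m^2.
V = 319.29 m³. Target absorption A₂ = 0.161 × 319.29 / 0.29 = 177.261 sabins.
ΔA needed = 177.261 − 109.913 = 67.348 sabins.
Each m^2 of panel replacing the walls (plaster on lath) adds (0.67 − 0.01) = 0.66 sabins.
Panel area = 67.348 / 0.66 = 102.0 m^2.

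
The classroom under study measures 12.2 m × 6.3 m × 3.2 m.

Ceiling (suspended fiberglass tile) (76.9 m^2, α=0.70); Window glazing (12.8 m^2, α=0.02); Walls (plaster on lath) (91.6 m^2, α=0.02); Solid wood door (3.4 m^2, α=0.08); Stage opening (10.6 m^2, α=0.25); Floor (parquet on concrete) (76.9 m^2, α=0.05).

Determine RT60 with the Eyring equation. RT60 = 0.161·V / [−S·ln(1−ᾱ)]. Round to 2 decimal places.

Total surface area S = 76.9 + 12.8 + 91.6 + 3.4 + 10.6 + 76.9 = 272.2 m^2.
Σ(Sᵢαᵢ) = 76.9×0.70 + 12.8×0.02 + 91.6×0.02 + 3.4×0.08 + 10.6×0.25 + 76.9×0.05 = 62.685.
ᾱ = 62.685 / 272.2 = 0.2303.
−S·ln(1−ᾱ) = −272.2 × ln(1 − 0.2303) = 71.250.
V = 12.2 × 6.3 × 3.2 = 245.952 m³.
T = 0.161·V/[−S·ln(1−ᾱ)] = 0.161·245.952/71.250 = 0.56 s.

0.56 s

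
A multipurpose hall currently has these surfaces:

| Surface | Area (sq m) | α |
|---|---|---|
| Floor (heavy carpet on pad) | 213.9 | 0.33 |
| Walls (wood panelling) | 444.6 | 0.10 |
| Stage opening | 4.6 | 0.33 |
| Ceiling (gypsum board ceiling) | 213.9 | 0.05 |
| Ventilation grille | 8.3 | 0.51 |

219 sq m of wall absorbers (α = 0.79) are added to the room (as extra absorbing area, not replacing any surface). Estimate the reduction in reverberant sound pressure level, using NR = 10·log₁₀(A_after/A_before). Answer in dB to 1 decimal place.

3.6 dB

Total absorption A_before = 213.9*0.33 + 444.6*0.10 + 4.6*0.33 + 213.9*0.05 + 8.3*0.51
  = 70.587 + 44.460 + 1.518 + 10.695 + 4.233 = 131.493 sq m sabins.
Added absorption = 219 × 0.79 = 173.010 sabins.
New total A_after = 304.503 sabins.
NR = 10·log₁₀(304.503/131.493) = 3.6 dB.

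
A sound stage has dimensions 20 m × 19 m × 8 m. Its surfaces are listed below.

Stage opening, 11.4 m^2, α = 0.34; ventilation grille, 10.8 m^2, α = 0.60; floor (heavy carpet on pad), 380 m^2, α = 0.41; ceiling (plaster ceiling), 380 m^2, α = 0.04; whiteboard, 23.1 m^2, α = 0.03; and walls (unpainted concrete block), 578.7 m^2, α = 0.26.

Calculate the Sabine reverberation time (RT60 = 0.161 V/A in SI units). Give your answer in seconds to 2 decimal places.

1.47 s

A = Σ Sᵢαᵢ = 11.4×0.34 + 10.8×0.60 + 380×0.41 + 380×0.04 + 23.1×0.03 + 578.7×0.26 = 332.511 sabins.
V = 20·19·8 = 3040 m³.
RT60 = 0.161 · V / A = 0.161 × 3040 / 332.511 = 1.47 s.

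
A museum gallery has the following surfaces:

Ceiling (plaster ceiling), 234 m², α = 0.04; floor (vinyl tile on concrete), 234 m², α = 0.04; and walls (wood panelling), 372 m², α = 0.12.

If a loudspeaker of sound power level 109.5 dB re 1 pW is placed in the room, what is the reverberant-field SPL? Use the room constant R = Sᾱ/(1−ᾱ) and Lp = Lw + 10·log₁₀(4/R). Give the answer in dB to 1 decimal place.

97.2 dB

Σ(Sᵢαᵢ) = 234×0.04 + 234×0.04 + 372×0.12 = 63.360; total area S = 840.0 m².
ᾱ = 63.360/840.0 = 0.0754; R = Sᾱ/(1−ᾱ) = 63.360/(1−0.0754) = 68.527 m².
Lp = Lw + 10 log₁₀(4/R) = 109.5 -12.34 = 97.2 dB.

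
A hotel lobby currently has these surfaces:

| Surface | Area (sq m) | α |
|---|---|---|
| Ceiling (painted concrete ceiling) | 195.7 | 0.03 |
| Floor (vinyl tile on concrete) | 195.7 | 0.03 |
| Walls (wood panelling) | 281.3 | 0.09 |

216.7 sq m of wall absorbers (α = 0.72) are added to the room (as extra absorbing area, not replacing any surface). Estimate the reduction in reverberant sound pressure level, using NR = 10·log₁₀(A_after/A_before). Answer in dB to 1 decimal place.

7.2 dB

Total absorption A_before = 195.7×0.03 + 195.7×0.03 + 281.3×0.09
  = 5.871 + 5.871 + 25.317 = 37.059 sq m sabins.
Added absorption = 216.7 × 0.72 = 156.024 sabins.
A_after = 37.059 + 156.024 = 193.083 sabins.
Reduction = 10 log₁₀(A_after/A_before) = 10 log₁₀(5.2102) = 7.2 dB.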